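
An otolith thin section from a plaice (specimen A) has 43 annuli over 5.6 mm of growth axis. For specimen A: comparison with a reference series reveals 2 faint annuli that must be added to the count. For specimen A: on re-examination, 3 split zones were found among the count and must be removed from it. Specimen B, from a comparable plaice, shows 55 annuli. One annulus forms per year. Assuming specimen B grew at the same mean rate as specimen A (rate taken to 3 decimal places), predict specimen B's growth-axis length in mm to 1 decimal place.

7.3 mm

Specimen A: correcting the raw count gives 43 − 3 + 2 = 42 true annuli.
A: Extension rate ≈ 5.6 / 42 = 0.133 mm/year.
B's length ≈ 0.133 × 55 = 7.3 mm.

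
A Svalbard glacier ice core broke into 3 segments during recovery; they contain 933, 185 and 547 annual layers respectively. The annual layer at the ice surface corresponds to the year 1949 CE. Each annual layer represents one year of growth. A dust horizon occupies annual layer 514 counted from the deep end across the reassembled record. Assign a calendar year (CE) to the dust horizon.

798 CE

Total annual layers = 933 + 185 + 547 = 1665.
Between annual layer 514 and the ice surface there are 1665 − 514 = 1151 annual layers.
The annual layer at the ice surface is 1949 CE, so the dust horizon dates to 1949 − 1151 = 798 CE.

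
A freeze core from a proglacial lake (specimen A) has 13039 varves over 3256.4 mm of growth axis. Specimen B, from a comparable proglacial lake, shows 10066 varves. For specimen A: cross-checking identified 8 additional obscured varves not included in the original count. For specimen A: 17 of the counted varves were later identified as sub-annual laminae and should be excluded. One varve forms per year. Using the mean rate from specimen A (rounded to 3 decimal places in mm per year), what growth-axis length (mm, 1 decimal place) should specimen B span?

2516.5 mm

Specimen A: adjusted count: 13039 − 17 + 8 = 13030 varves.
A: 3256.4 mm over 13030 years gives 3256.4 / 13030 ≈ 0.250 mm/year.
For B, 0.250 mm/year × 10066 years = 2516.5 mm.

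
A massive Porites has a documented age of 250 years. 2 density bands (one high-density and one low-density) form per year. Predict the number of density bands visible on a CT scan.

500 density bands

With 2 density bands per year, 250 years would produce 250 × 2 = 500 density bands.
So 500 density bands should be present.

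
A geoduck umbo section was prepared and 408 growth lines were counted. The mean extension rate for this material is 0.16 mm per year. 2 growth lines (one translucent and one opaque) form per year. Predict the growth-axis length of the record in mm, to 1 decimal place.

32.6 mm

Dividing by 2 growth lines per year: 408 / 2 = 204 years.
204 years at 0.16 mm/year gives 0.16 × 204 = 32.6 mm.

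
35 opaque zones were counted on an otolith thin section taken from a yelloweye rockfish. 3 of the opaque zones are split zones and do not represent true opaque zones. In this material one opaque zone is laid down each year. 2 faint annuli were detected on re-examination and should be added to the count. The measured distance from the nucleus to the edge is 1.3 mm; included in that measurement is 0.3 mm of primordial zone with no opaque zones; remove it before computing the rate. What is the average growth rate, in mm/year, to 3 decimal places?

True opaque zone count = 35 − 3 + 2 = 34.
Removing the 0.3 mm offcut leaves 1.3 − 0.3 = 1.0 mm.
Extension rate ≈ 1.0 / 34 = 0.029 mm/year.

0.029 mm/year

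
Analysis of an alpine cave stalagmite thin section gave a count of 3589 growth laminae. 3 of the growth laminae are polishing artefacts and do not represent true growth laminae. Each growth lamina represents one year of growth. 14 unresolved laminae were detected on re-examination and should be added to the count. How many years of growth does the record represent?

Correcting the raw count gives 3589 − 3 + 14 = 3600 true growth laminae.
With a one-to-one growth lamina periodicity this is 3600 years.

3600 yr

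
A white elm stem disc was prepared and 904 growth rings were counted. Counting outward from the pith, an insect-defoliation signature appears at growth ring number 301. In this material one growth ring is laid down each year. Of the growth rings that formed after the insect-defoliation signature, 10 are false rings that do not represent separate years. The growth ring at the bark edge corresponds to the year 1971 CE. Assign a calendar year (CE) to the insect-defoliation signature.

The insect-defoliation signature sits at growth ring 301 from the pith, so 904 − 301 = 603 growth rings formed after it.
Excluding 10 false growth rings: 603 − 10 = 593.
Counting back 593 years from 1971 CE places the insect-defoliation signature in 1971 − 593 = 1378 CE.

1378 CE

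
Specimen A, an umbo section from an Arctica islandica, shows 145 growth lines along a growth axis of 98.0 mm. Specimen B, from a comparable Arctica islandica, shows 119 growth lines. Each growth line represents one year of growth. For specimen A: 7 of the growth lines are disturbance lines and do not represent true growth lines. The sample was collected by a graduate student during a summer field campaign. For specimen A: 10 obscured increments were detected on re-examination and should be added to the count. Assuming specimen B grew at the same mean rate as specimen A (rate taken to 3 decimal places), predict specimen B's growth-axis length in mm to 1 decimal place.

Specimen A: adjusted count: 145 − 7 + 10 = 148 growth lines.
A: Mean rate = 98.0 mm / 148 years ≈ 0.662 mm per year.
For B, 0.662 mm/year × 119 years = 78.8 mm.

78.8 mm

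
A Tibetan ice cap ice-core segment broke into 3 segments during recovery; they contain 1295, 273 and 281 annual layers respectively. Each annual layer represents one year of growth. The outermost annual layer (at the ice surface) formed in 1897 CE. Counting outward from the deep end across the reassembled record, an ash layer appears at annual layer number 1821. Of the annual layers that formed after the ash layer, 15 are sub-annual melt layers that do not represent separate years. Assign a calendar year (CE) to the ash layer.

Total annual layers = 1295 + 273 + 281 = 1849.
The ash layer sits at annual layer 1821 from the deep end, so 1849 − 1821 = 28 annual layers formed after it.
Excluding 15 false annual layers: 28 − 15 = 13.
1897 − 13 = 1884 CE.

1884 CE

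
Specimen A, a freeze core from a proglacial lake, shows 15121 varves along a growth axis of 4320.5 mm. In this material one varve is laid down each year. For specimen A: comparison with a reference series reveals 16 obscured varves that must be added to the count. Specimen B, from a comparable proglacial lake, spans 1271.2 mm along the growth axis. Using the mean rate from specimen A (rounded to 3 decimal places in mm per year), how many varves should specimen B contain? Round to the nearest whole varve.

Specimen A: correcting the raw count gives 15121 + 16 = 15137 true varves.
A: Mean rate = 4320.5 mm / 15137 years ≈ 0.285 mm/yr.
For B, 1271.2 / 0.285 = 4460.35 years ≈ 4460 varves.

4460 varves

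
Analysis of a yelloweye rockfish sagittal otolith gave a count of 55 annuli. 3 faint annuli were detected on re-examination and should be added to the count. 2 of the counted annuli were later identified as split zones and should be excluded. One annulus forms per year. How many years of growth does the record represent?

56 years

Correcting the raw count gives 55 − 2 + 3 = 56 true annuli.
One annulus per year makes the duration 56 years.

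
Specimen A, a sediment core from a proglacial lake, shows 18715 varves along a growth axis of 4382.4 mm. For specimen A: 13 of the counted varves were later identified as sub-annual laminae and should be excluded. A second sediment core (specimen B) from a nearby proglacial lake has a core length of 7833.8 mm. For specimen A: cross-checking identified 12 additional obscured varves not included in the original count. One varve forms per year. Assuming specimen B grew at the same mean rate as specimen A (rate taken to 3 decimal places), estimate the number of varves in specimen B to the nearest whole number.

Specimen A: true varve count = 18715 − 13 + 12 = 18714.
A: Mean rate = 4382.4 mm / 18714 years ≈ 0.234 mm per year.
For B, 7833.8 / 0.234 = 33477.78 years ≈ 33478 varves.

33478 varves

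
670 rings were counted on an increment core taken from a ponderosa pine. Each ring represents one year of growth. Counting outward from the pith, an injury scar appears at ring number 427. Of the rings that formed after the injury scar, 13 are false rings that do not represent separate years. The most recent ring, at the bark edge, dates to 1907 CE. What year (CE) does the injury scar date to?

Between ring 427 and the bark edge there are 670 − 427 = 243 rings.
Removing the 13 false rings leaves 243 − 13 = 230 true rings beyond the injury scar.
1907 − 230 = 1677 CE.

1677 CE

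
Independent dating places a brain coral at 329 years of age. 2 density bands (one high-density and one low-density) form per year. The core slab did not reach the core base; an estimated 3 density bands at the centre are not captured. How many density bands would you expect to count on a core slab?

655 density bands

329 years at 2 density bands per year gives 329 × 2 = 658 density bands.
Subtracting the 3 density bands not captured gives 658 − 3 = 655 density bands in the record.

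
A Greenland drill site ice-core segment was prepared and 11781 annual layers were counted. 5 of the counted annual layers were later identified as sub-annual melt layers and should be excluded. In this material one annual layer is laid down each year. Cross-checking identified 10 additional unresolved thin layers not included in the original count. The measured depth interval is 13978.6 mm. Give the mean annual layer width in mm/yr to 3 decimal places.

1.186 mm/yr

True annual layer count = 11781 − 5 + 10 = 11786.
Mean rate = 13978.6 mm / 11786 years ≈ 1.186 mm/yr.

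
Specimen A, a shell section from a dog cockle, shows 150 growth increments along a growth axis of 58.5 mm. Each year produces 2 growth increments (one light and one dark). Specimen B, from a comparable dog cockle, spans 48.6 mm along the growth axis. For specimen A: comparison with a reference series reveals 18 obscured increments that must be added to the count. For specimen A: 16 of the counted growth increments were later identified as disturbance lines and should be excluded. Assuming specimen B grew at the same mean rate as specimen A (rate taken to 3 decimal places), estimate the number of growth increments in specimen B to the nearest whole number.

126 growth increments

Specimen A: true growth increment count = 150 − 16 + 18 = 152.
Specimen A: dividing by 2 growth increments per year: 152 / 2 = 76 years.
A: Extension rate ≈ 58.5 / 76 = 0.770 mm/yr.
B spans 48.6 / 0.770 = 63.12 years; at 2 growth increments per year that is 63.12 × 2 ≈ 126 growth increments.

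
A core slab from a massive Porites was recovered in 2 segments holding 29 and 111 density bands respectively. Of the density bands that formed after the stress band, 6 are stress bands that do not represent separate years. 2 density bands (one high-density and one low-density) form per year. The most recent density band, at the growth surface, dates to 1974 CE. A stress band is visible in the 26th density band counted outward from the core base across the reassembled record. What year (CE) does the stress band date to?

Total density bands = 29 + 111 = 140.
Between density band 26 and the growth surface there are 140 − 26 = 114 density bands.
114 − 6 false = 108 true density bands after the stress band.
With 2 density bands per year, 108 / 2 = 54 years.
The density band at the growth surface is 1974 CE, so the stress band dates to 1974 − 54 = 1920 CE.

1920 CE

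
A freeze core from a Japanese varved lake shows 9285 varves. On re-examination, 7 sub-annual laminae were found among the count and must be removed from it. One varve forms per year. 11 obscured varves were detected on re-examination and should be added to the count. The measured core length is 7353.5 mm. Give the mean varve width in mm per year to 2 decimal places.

After corrections the count is 9285 − 7 + 11 = 9289 varves.
Extension rate ≈ 7353.5 / 9289 = 0.79 mm per year.

0.79 mm per year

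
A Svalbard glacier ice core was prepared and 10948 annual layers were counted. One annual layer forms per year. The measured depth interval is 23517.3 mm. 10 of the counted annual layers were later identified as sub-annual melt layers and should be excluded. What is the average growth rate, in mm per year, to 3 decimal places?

2.150 mm per year

Correcting the raw count gives 10948 − 10 = 10938 true annual layers.
Extension rate ≈ 23517.3 / 10938 = 2.150 mm per year.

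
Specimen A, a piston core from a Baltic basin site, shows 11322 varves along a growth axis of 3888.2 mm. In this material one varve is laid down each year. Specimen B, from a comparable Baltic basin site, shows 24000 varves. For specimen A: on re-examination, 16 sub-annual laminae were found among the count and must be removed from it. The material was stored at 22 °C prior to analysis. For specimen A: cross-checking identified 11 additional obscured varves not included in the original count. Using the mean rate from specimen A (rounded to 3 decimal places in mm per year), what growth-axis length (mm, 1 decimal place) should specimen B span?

8256.0 mm

Specimen A: adjusted count: 11322 − 16 + 11 = 11317 varves.
A: 3888.2 mm over 11317 years gives 3888.2 / 11317 ≈ 0.344 mm per year.
B's length ≈ 0.344 × 24000 = 8256.0 mm.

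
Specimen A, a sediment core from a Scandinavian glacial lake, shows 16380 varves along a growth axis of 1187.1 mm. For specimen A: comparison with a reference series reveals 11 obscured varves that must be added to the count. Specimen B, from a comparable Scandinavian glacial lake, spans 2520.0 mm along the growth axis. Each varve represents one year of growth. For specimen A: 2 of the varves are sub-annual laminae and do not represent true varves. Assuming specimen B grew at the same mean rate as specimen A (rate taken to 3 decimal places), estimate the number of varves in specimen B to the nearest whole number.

35000 varves

Specimen A: after corrections the count is 16380 − 2 + 11 = 16389 varves.
A: 1187.1 mm over 16389 years gives 1187.1 / 16389 ≈ 0.072 mm per year.
B spans 2520.0 / 0.072 = 35000.00 years ≈ 35000 varves.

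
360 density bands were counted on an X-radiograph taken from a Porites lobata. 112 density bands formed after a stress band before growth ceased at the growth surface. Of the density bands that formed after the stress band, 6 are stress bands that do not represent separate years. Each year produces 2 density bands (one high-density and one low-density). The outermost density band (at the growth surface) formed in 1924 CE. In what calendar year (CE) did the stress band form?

112 density bands formed after the stress band.
Removing the 6 false density bands leaves 112 − 6 = 106 true density bands beyond the stress band.
Dividing by 2 density bands per year: 106 / 2 = 53 years.
Counting back 53 years from 1924 CE places the stress band in 1924 − 53 = 1871 CE.

1871 CE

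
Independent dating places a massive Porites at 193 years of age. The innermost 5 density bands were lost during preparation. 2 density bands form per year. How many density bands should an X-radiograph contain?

381 density bands

Expected density bands: 193 × 2 = 386.
Subtracting the 5 density bands not captured gives 386 − 5 = 381 density bands in the record.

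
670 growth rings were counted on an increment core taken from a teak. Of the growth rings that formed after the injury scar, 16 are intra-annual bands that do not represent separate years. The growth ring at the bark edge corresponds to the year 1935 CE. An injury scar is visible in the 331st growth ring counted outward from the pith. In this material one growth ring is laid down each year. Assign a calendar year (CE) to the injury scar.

1612 CE

Between growth ring 331 and the bark edge there are 670 − 331 = 339 growth rings.
Excluding 16 false growth rings: 339 − 16 = 323.
Counting back 323 years from 1935 CE places the injury scar in 1935 − 323 = 1612 CE.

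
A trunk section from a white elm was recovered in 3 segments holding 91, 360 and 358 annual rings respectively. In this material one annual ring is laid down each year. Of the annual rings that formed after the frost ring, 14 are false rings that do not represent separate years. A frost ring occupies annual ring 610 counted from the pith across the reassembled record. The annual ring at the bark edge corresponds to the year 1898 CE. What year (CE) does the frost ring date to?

Total annual rings = 91 + 360 + 358 = 809.
809 − 610 = 199 annual rings lie beyond the frost ring toward the bark edge.
199 − 14 false = 185 true annual rings after the frost ring.
Counting back 185 years from 1898 CE places the frost ring in 1898 − 185 = 1713 CE.

1713 CE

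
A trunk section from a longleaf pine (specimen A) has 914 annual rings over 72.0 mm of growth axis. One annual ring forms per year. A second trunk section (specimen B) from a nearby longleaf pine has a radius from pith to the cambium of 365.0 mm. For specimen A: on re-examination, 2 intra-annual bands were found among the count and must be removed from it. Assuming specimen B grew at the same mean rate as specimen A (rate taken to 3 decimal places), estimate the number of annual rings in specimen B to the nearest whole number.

Specimen A: correcting the raw count gives 914 − 2 = 912 true annual rings.
A: Extension rate ≈ 72.0 / 912 = 0.079 mm per year.
For B, 365.0 / 0.079 = 4620.25 years ≈ 4620 annual rings.

4620 annual rings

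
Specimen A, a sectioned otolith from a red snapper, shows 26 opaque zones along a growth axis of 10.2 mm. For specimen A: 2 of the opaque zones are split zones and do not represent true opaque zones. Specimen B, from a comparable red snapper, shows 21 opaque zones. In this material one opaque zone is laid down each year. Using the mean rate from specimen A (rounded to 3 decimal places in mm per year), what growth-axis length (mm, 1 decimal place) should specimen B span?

Specimen A: true opaque zone count = 26 − 2 = 24.
A: Mean rate = 10.2 mm / 24 years ≈ 0.425 mm per year.
Length of B = 0.425 × 21 = 8.9 mm.

8.9 mm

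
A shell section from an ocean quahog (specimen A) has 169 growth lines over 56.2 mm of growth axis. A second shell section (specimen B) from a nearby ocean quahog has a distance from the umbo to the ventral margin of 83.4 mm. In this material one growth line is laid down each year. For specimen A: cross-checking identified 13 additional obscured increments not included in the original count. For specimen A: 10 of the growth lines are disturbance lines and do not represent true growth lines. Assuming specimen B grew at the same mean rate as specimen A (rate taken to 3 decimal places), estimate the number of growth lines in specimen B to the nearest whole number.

Specimen A: correcting the raw count gives 169 − 10 + 13 = 172 true growth lines.
A: 56.2 mm over 172 years gives 56.2 / 172 ≈ 0.327 mm/yr.
Specimen B: 83.4 mm / 0.327 mm per year = 255.05 years ≈ 255 growth lines.

255 growth lines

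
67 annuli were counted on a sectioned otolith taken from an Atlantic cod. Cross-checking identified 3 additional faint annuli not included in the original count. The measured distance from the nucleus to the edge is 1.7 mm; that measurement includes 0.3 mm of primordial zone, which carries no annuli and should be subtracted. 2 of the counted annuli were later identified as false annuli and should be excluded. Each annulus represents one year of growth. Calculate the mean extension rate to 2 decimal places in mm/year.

0.02 mm/year

Correcting the raw count gives 67 − 2 + 3 = 68 true annuli.
Net length = 1.7 − 0.3 = 1.4 mm.
1.4 mm over 68 years gives 1.4 / 68 ≈ 0.02 mm/year.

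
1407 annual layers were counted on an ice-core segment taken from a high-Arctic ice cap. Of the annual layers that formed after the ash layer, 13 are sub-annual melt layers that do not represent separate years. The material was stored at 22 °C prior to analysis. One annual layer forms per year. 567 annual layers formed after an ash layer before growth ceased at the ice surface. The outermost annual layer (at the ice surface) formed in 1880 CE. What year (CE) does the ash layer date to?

1326 CE

There are 567 annual layers younger than the ash layer.
567 − 13 false = 554 true annual layers after the ash layer.
1880 − 554 = 1326 CE.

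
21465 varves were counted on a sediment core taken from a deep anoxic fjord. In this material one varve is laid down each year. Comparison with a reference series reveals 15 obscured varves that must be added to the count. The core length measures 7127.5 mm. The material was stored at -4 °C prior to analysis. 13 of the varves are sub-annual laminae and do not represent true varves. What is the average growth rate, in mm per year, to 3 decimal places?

0.332 mm per year

Correcting the raw count gives 21465 − 13 + 15 = 21467 true varves.
Extension rate ≈ 7127.5 / 21467 = 0.332 mm per year.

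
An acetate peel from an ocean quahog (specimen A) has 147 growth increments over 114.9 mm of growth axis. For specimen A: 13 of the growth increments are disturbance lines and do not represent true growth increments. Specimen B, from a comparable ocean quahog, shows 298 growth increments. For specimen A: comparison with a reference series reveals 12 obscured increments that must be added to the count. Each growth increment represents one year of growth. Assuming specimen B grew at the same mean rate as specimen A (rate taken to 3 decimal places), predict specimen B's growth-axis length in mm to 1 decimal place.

234.5 mm

Specimen A: after corrections the count is 147 − 13 + 12 = 146 growth increments.
A: Extension rate ≈ 114.9 / 146 = 0.787 mm/yr.
For B, 0.787 mm/year × 298 years = 234.5 mm.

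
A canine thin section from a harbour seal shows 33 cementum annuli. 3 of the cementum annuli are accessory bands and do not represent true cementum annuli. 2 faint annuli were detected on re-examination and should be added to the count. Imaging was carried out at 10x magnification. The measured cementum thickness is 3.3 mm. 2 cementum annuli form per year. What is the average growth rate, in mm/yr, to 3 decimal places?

Correcting the raw count gives 33 − 3 + 2 = 32 true cementum annuli.
Dividing by 2 cementum annuli per year: 32 / 2 = 16 years.
3.3 mm over 16 years gives 3.3 / 16 ≈ 0.206 mm/yr.

0.206 mm/yr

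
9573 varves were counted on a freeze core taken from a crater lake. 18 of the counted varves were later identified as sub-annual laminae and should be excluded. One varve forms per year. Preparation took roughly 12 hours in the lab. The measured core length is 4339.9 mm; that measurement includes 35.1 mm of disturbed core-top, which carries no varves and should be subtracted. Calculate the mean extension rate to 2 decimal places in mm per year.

0.45 mm per year

True varve count = 9573 − 18 = 9555.
Net length = 4339.9 − 35.1 = 4304.8 mm.
4304.8 mm over 9555 years gives 4304.8 / 9555 ≈ 0.45 mm per year.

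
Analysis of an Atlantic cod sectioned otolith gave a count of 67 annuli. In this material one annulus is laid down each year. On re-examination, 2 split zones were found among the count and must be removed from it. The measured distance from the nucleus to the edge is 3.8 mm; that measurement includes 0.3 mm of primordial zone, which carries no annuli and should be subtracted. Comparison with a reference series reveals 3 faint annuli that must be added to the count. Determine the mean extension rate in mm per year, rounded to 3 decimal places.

0.051 mm per year

Correcting the raw count gives 67 − 2 + 3 = 68 true annuli.
Net length = 3.8 − 0.3 = 3.5 mm.
Mean rate = 3.5 mm / 68 years ≈ 0.051 mm per year.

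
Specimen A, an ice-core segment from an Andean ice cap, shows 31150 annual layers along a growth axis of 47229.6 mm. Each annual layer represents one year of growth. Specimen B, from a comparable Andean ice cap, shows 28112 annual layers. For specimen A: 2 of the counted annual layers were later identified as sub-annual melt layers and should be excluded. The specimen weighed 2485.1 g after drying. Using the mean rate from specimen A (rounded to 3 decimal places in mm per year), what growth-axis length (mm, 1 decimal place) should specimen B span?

Specimen A: after corrections the count is 31150 − 2 = 31148 annual layers.
A: Mean rate = 47229.6 mm / 31148 years ≈ 1.516 mm/year.
For B, 1.516 mm/year × 28112 years = 42617.8 mm.

42617.8 mm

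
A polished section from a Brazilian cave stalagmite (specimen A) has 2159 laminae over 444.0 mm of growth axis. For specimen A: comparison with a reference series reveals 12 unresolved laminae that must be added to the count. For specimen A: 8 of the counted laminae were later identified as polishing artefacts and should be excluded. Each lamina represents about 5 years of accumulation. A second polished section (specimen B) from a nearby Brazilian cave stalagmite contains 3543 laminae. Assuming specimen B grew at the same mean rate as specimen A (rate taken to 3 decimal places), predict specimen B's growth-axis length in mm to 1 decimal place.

726.3 mm

Specimen A: after corrections the count is 2159 − 8 + 12 = 2163 laminae.
Specimen A: multiplying by 5 years per lamina: 2163 × 5 = 10815 years.
A: Extension rate ≈ 444.0 / 10815 = 0.041 mm/year.
Specimen B: multiplying by 5 years per lamina: 3543 × 5 = 17715 years. B's length ≈ 0.041 × 17715 = 726.3 mm.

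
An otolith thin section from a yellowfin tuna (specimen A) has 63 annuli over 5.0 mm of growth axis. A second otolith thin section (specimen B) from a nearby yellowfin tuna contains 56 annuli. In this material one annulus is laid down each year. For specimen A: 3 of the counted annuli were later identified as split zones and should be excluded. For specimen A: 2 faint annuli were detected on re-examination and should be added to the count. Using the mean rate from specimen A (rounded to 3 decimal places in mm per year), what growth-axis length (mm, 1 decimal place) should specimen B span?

Specimen A: after corrections the count is 63 − 3 + 2 = 62 annuli.
A: Mean rate = 5.0 mm / 62 years ≈ 0.081 mm per year.
For B, 0.081 mm/year × 56 years = 4.5 mm.

4.5 mm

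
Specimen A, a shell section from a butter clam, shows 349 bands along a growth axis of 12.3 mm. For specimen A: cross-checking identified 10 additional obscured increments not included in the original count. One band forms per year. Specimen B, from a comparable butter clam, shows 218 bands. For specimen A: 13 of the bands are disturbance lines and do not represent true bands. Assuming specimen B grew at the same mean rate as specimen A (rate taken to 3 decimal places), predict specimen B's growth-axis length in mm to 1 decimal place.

Specimen A: true band count = 349 − 13 + 10 = 346.
A: Mean rate = 12.3 mm / 346 years ≈ 0.036 mm/year.
B's length ≈ 0.036 × 218 = 7.8 mm.

7.8 mm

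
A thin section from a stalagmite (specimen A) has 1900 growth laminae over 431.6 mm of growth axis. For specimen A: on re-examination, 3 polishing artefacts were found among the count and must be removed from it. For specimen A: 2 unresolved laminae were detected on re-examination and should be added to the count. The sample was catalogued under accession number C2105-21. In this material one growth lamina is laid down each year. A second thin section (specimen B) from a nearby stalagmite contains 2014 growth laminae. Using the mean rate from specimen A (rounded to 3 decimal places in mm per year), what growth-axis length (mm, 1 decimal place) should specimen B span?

457.2 mm

Specimen A: correcting the raw count gives 1900 − 3 + 2 = 1899 true growth laminae.
A: Extension rate ≈ 431.6 / 1899 = 0.227 mm/year.
B's length ≈ 0.227 × 2014 = 457.2 mm.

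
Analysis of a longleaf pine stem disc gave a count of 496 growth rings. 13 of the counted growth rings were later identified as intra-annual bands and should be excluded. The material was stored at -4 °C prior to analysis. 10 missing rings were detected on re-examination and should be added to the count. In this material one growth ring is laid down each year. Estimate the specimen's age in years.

True growth ring count = 496 − 13 + 10 = 493.
At one growth ring per year, that is 493 years.

493 years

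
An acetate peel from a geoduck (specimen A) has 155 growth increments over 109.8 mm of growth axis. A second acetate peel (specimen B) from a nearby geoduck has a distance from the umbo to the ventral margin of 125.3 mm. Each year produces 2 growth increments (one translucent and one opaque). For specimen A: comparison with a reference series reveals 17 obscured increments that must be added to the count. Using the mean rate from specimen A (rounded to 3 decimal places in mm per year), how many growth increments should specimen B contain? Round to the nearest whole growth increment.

Specimen A: adjusted count: 155 + 17 = 172 growth increments.
Specimen A: dividing by 2 growth increments per year: 172 / 2 = 86 years.
A: Mean rate = 109.8 mm / 86 years ≈ 1.277 mm per year.
Specimen B: 125.3 mm / 1.277 mm per year = 98.12 years; at 2 growth increments per year that is 98.12 × 2 ≈ 196 growth increments.

196 growth increments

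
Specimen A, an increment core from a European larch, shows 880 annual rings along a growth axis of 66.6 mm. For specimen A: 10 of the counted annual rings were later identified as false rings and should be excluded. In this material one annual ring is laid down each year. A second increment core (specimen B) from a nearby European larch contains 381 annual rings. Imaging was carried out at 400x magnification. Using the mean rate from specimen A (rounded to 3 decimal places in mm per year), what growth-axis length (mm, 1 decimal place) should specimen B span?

Specimen A: adjusted count: 880 − 10 = 870 annual rings.
A: 66.6 mm over 870 years gives 66.6 / 870 ≈ 0.077 mm/year.
B's length ≈ 0.077 × 381 = 29.3 mm.

29.3 mm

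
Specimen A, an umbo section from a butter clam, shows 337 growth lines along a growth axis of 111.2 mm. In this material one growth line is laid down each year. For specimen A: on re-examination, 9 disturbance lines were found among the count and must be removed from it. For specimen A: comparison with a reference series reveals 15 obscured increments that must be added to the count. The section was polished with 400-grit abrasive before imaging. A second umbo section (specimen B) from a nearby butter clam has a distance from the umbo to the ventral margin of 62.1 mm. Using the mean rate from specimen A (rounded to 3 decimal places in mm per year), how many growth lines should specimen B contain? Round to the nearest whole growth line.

192 growth lines

Specimen A: adjusted count: 337 − 9 + 15 = 343 growth lines.
A: Extension rate ≈ 111.2 / 343 = 0.324 mm per year.
B spans 62.1 / 0.324 = 191.67 years ≈ 192 growth lines.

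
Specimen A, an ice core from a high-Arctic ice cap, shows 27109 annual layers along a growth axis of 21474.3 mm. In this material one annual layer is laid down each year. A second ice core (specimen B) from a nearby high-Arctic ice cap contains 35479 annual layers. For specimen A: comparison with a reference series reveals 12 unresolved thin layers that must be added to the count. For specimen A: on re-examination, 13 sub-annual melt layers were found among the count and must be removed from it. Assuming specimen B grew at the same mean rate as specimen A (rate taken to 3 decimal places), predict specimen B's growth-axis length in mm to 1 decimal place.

Specimen A: adjusted count: 27109 − 13 + 12 = 27108 annual layers.
A: Extension rate ≈ 21474.3 / 27108 = 0.792 mm per year.
Length of B = 0.792 × 35479 = 28099.4 mm.

28099.4 mm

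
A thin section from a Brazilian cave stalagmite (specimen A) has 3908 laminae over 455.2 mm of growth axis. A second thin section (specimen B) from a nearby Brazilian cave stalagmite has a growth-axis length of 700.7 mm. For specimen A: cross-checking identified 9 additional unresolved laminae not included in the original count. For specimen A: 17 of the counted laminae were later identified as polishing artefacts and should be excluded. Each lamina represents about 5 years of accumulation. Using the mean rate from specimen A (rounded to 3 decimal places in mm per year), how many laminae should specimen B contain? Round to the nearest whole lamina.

Specimen A: true lamina count = 3908 − 17 + 9 = 3900.
Specimen A: at 5 years per lamina, 3900 × 5 = 19500 years.
A: Mean rate = 455.2 mm / 19500 years ≈ 0.023 mm/yr.
For B, 700.7 / 0.023 = 30465.22 years; at 5 years per lamina that is 30465.22 / 5 ≈ 6093 laminae.

6093 laminae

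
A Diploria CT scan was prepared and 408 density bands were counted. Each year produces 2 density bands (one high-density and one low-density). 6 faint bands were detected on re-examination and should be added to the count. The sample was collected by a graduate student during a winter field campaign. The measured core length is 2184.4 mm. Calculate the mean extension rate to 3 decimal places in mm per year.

10.553 mm per year

True density band count = 408 + 6 = 414.
414 density bands at 2 per year is 414 / 2 = 207 years.
Mean rate = 2184.4 mm / 207 years ≈ 10.553 mm per year.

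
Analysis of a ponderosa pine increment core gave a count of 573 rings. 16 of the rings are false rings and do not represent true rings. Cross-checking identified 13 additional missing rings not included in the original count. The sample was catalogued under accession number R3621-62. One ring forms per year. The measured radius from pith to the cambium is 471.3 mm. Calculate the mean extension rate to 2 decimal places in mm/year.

0.83 mm/year

After corrections the count is 573 − 16 + 13 = 570 rings.
Extension rate ≈ 471.3 / 570 = 0.83 mm/year.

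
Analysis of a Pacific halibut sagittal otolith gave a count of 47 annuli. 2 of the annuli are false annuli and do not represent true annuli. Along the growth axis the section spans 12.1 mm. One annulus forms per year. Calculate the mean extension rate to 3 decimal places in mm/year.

0.269 mm/year

True annulus count = 47 − 2 = 45.
Extension rate ≈ 12.1 / 45 = 0.269 mm/year.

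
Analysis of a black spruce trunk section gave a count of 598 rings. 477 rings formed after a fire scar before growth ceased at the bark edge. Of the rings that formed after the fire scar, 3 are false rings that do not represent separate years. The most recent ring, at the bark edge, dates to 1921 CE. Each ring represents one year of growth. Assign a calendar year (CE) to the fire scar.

1447 CE

There are 477 rings younger than the fire scar.
Excluding 3 false rings: 477 − 3 = 474.
1921 − 474 = 1447 CE.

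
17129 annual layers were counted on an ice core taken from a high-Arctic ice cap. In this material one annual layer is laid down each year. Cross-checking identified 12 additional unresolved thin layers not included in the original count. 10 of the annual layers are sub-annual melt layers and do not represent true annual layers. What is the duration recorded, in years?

Correcting the raw count gives 17129 − 10 + 12 = 17131 true annual layers.
At one annual layer per year, that is 17131 years.

17131 years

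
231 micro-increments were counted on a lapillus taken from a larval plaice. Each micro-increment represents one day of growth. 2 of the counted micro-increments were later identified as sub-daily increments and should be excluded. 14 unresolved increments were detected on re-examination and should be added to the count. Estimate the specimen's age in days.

Adjusted count: 231 − 2 + 14 = 243 micro-increments.
At one micro-increment per day, that is 243 days.

243 days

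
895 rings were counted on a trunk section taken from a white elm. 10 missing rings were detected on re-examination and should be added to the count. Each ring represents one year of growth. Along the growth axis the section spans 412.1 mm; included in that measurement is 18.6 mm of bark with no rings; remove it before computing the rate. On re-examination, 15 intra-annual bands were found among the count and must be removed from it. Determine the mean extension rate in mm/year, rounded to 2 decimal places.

After corrections the count is 895 − 15 + 10 = 890 rings.
Removing the 18.6 mm offcut leaves 412.1 − 18.6 = 393.5 mm.
Extension rate ≈ 393.5 / 890 = 0.44 mm/year.

0.44 mm/year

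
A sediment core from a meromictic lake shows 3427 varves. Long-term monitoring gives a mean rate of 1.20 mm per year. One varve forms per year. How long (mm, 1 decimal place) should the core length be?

4112.4 mm

3427 years of growth are recorded.
3427 years at 1.20 mm/year gives 1.20 × 3427 = 4112.4 mm.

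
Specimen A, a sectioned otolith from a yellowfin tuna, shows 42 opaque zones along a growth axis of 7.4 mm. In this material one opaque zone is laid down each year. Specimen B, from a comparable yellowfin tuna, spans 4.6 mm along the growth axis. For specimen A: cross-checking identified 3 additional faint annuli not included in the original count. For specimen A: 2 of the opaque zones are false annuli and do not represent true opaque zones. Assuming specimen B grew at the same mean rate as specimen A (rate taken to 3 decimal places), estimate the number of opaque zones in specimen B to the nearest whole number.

Specimen A: after corrections the count is 42 − 2 + 3 = 43 opaque zones.
A: Extension rate ≈ 7.4 / 43 = 0.172 mm/yr.
For B, 4.6 / 0.172 = 26.74 years ≈ 27 opaque zones.

27 opaque zones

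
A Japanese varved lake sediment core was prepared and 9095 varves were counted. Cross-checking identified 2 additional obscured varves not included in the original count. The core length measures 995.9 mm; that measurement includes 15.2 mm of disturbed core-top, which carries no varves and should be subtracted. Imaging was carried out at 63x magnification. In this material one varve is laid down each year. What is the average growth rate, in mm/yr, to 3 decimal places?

0.108 mm/yr

True varve count = 9095 + 2 = 9097.
Removing the 15.2 mm offcut leaves 995.9 − 15.2 = 980.7 mm.
Extension rate ≈ 980.7 / 9097 = 0.108 mm/yr.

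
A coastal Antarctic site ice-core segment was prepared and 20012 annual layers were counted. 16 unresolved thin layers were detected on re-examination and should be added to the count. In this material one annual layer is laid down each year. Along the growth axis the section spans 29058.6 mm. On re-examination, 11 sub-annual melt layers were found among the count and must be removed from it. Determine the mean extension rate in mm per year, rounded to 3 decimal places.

Adjusted count: 20012 − 11 + 16 = 20017 annual layers.
Mean rate = 29058.6 mm / 20017 years ≈ 1.452 mm per year.

1.452 mm per year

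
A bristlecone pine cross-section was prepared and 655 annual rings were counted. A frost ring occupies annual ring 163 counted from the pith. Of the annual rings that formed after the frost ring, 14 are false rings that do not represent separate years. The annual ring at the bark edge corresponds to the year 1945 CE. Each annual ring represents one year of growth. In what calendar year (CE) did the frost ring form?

The frost ring sits at annual ring 163 from the pith, so 655 − 163 = 492 annual rings formed after it.
Excluding 14 false annual rings: 492 − 14 = 478.
The annual ring at the bark edge is 1945 CE, so the frost ring dates to 1945 − 478 = 1467 CE.

1467 CE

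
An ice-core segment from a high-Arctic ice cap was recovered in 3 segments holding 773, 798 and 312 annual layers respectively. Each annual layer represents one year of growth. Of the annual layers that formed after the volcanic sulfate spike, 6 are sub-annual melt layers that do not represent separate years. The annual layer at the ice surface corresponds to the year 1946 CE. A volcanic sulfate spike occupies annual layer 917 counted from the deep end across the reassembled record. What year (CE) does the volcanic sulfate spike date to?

Total annual layers = 773 + 798 + 312 = 1883.
Between annual layer 917 and the ice surface there are 1883 − 917 = 966 annual layers.
Removing the 6 false annual layers leaves 966 − 6 = 960 true annual layers beyond the volcanic sulfate spike.
The annual layer at the ice surface is 1946 CE, so the volcanic sulfate spike dates to 1946 − 960 = 986 CE.

986 CE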